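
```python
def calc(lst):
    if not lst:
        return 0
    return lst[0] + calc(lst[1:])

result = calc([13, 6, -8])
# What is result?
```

13 + 6 + (-8) + 0 = 11

Answer: 11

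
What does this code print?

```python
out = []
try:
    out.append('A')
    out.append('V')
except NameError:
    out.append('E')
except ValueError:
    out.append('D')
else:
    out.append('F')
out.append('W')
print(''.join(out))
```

Execution trace: 'A' (try body) → 'V' (try body, no exception) → 'F' (else) → 'W' (after the try/except). Output: AVFW

Answer: AVFW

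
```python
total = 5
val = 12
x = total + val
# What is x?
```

Trace:
`total = 5` → total = 5
`val = 12` → val = 12
`x = total + val` → x = 17
So x = 17

Answer: 17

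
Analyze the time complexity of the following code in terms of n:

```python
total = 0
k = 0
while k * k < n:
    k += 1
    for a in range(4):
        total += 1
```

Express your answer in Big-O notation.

Each loop level contributes: √n × 1. Multiplying the contributions gives O(√n).

Answer: O(√n)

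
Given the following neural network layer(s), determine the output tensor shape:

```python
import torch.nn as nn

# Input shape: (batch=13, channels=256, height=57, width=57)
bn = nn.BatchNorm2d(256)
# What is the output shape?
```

Input: (13, 256, 57, 57) -> Output: (13, 256, 57, 57)

Answer: (13, 256, 57, 57)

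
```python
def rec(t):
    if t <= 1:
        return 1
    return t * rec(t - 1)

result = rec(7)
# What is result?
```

rec(7) = 7 * 6 * 5 * 4 * 3 * 2 * 1 = 5040

Answer: 5040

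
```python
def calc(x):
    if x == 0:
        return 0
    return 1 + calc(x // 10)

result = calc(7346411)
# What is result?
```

Count of digits of 7346411: 7

Answer: 7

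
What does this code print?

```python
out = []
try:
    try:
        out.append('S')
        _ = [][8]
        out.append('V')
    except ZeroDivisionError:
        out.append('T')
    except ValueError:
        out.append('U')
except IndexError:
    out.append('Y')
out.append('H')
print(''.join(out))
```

Execution trace: 'S' (inner try body) → 'Y' (outer except IndexError) → 'H' (after the try/except). Output: SYH

Answer: SYH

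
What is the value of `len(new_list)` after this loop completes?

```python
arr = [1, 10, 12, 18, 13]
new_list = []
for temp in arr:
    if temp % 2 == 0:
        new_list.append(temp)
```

Count even numbers in [1, 10, 12, 18, 13]
`new_list` takes the values: [] → [10] → [10, 12] → [10, 12, 18]
So `len(new_list)` = 3

Answer: 3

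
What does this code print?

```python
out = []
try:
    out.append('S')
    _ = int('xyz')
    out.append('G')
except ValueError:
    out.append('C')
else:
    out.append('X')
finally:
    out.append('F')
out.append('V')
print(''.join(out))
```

Execution trace: 'S' (try body) → 'C' (except ValueError) → 'F' (finally) → 'V' (after the try/except). Output: SCFV

Answer: SCFV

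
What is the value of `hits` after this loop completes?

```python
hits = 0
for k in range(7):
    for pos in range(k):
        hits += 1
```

Triangle number: 0+1+2+...+6
`hits` takes the values: 0 → 1 → 2 → 3 → 4 → 5 → 6 → 7 → 8 → 9 → 10 → 11 → 12 → 13 → 14 → 15 → 16 → 17 → 18 → 19 → 20 → 21

Answer: 21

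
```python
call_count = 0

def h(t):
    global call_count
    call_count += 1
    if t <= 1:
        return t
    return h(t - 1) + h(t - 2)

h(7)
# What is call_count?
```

Calls(t) = 1 + Calls(t-1) + Calls(t-2); Calls(0)=Calls(1)=1. For t=7 this gives 41.

Answer: 41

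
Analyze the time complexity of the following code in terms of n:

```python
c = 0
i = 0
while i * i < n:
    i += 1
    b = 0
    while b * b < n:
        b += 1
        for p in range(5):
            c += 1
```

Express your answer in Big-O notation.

Each loop level contributes: √n × √n × 1. Multiplying the contributions gives O(n).

Answer: O(n)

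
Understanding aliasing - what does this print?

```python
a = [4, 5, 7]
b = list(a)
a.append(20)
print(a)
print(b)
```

Key concept: list() constructor creates copy.
Step by step:
`a = [4, 5, 7]` → a = [4, 5, 7]
`b = list(a)` → b = [4, 5, 7]
`a.append(20)` → a = [4, 5, 7, 20]
`print(a)` → prints [4, 5, 7, 20]
`print(b)` → prints [4, 5, 7]

Answer:
[4, 5, 7, 20]
[4, 5, 7]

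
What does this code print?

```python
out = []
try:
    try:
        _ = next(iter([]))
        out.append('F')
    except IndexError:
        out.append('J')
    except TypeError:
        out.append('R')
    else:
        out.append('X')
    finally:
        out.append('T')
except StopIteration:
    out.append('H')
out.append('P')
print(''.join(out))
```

Execution trace: 'T' (finally) → 'H' (outer except StopIteration) → 'P' (after the try/except). Output: THP

Answer: THP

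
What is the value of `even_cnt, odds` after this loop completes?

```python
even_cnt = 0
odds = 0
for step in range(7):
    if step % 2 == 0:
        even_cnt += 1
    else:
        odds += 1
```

Count evens and odds in range(7)
`even_cnt, odds` takes the values: (0, 0) → (1, 0) → (1, 1) → (2, 1) → (2, 2) → (3, 2) → (3, 3) → (4, 3)

Answer: 4, 3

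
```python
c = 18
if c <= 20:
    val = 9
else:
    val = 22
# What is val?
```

Trace:
`c = 18` → c = 18
`if c <= 20: ...` → c <= 20 is True → val = 9
So val = 9

Answer: 9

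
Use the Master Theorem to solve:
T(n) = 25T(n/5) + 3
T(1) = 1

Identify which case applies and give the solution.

a=25, b=5, f(n)=3. log_5(25) = 2. Since c=0 < 2, Case 1 applies: T(n) = Θ(n^log_b(a)) = O(n^2).

Answer: O(n^2) - Case 1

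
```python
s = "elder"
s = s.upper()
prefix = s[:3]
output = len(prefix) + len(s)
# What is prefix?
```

Trace:
`s = "elder"` → s = 'elder'
`s = s.upper()` → s = 'ELDER'
`prefix = s[:3]` → prefix = 'ELD'
`output = len(prefix) + len(s)` → output = 8
So prefix = 'ELD'

Answer: 'ELD'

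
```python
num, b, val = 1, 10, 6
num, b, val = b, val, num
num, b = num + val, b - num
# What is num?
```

Trace:
`num, b, val = 1, 10, 6` → num = 1; b = 10; val = 6
`num, b, val = b, val, num` → num = 10; b = 6; val = 1
`num, b = num + val, b - num` → num = 11; b = -4
So num = 11

Answer: 11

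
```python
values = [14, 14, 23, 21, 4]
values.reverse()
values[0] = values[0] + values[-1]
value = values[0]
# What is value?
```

Trace:
`values = [14, 14, 23, 21, 4]` → values = [14, 14, 23, 21, 4]
`values.reverse()` → values = [4, 21, 23, 14, 14]
`values[0] = values[0] + values[-1]` → values = [18, 21, 23, 14, 14]
`value = values[0]` → value = 18
So value = 18

Answer: 18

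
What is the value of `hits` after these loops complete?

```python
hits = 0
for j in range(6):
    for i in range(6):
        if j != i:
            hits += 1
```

6² - 6 (exclude diagonal)
`hits` takes the values: 0 → 1 → 2 → 3 → 4 → 5 → 6 → 7 → 8 → 9 → 10 → 11 → 12 → 13 → 14 → 15 → 16 → 17 → 18 → 19 → 20 → 21 → 22 → 23 → 24 → 25 → 26 → 27 → 28 → 29 → 30

Answer: 30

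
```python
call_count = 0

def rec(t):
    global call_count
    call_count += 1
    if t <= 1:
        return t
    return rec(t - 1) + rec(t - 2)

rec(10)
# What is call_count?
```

Calls(t) = 1 + Calls(t-1) + Calls(t-2); Calls(0)=Calls(1)=1. For t=10 this gives 177.

Answer: 177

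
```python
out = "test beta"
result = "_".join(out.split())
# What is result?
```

Trace:
`out = "test beta"` → out = 'test beta'
`result = "_".join(out.split())` → result = 'test_beta'
So result = 'test_beta'

Answer: 'test_beta'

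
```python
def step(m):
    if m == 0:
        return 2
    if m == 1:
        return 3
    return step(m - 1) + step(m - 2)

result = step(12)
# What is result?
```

Build up from base cases: step(0)=2, step(1)=3, step(2)=5, step(3)=8, step(4)=13, step(5)=21, step(6)=34, ..., step(12)=610

Answer: 610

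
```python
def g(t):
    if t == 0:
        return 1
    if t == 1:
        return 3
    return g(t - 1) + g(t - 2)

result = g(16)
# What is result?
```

Build up from base cases: g(0)=1, g(1)=3, g(2)=4, g(3)=7, g(4)=11, g(5)=18, g(6)=29, ..., g(16)=3571

Answer: 3571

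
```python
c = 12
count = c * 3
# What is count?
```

Trace:
`c = 12` → c = 12
`count = c * 3` → count = 36
So count = 36

Answer: 36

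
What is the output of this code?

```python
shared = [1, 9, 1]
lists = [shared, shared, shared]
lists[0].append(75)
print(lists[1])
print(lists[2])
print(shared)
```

Key concept: list of same reference.
Step by step:
`shared = [1, 9, 1]` → shared = [1, 9, 1]
`lists = [shared, shared, shared]` → lists = [[1, 9, 1], [1, 9, 1], [1, 9, 1]]
`lists[0].append(75)` → shared = [1, 9, 1, 75]; lists = [[1, 9, 1, 75], [1, 9, 1, 75], [1, 9, 1, 75]]
`print(lists[1])` → prints [1, 9, 1, 75]
`print(lists[2])` → prints [1, 9, 1, 75]
`print(shared)` → prints [1, 9, 1, 75]

Answer:
[1, 9, 1, 75]
[1, 9, 1, 75]
[1, 9, 1, 75]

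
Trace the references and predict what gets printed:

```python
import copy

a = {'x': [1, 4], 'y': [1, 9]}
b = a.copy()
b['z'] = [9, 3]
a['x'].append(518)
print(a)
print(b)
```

Key concept: shallow copy of dict with mutable values.
Step by step:
`a = {'x': [1, 4], 'y': [1, 9]}` → a = {'x': [1, 4], 'y': [1, 9]}
`b = a.copy()` → b = {'x': [1, 4], 'y': [1, 9]}
`b['z'] = [9, 3]` → b = {'x': [1, 4], 'y': [1, 9], 'z': [9, 3]}
`a['x'].append(518)` → a = {'x': [1, 4, 518], 'y': [1, 9]}; b = {'x': [1, 4, 518], 'y': [1, 9], 'z': [9, 3]}
`print(a)` → prints {'x': [1, 4, 518], 'y': [1, 9]}
`print(b)` → prints {'x': [1, 4, 518], 'y': [1, 9], 'z': [9, 3]}

Answer:
{'x': [1, 4, 518], 'y': [1, 9]}
{'x': [1, 4, 518], 'y': [1, 9], 'z': [9, 3]}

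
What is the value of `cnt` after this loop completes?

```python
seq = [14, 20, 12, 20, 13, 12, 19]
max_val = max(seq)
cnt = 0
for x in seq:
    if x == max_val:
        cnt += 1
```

Count of max value 20 in [14, 20, 12, 20, 13, 12, 19]
`cnt` takes the values: 0 → 1 → 2

Answer: 2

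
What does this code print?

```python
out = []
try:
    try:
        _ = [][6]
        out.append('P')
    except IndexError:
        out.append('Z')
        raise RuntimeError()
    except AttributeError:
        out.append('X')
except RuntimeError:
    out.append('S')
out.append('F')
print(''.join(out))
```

Execution trace: 'Z' (inner except IndexError) → 'S' (outer except RuntimeError) → 'F' (after the try/except). Output: ZSF

Answer: ZSF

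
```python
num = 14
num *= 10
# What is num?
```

Trace:
`num = 14` → num = 14
`num *= 10` → num = 140
So num = 140

Answer: 140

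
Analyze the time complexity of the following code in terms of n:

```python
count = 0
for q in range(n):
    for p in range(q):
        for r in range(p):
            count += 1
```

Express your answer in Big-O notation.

Each loop level contributes: n × n × n. Multiplying the contributions gives O(n^3).

Answer: O(n^3)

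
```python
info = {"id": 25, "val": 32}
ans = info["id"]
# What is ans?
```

Trace:
`info = {"id": 25, "val": 32}` → info = {'id': 25, 'val': 32}
`ans = info["id"]` → ans = 25
So ans = 25

Answer: 25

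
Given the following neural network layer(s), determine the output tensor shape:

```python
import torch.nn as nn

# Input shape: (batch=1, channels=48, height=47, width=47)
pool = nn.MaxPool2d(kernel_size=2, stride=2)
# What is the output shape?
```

Input: (1, 48, 47, 47) -> Output: (1, 48, 23, 23)

Answer: (1, 48, 23, 23)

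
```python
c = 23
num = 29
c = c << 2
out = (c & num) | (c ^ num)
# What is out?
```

Trace:
`c = 23` → c = 23
`num = 29` → num = 29
`c = c << 2` → c = 92
`out = (c & num) | (c ^ num)` → out = 93
So out = 93

Answer: 93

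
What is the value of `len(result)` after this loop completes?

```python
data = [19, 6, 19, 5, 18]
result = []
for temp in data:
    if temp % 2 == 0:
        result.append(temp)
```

Count even numbers in [19, 6, 19, 5, 18]
`result` takes the values: [] → [6] → [6, 18]
So `len(result)` = 2

Answer: 2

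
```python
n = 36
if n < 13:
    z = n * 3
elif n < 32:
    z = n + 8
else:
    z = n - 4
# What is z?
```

Trace:
`n = 36` → n = 36
`if n < 13: ...` → n < 13 is False, n < 32 is False, take else branch → z = 32
So z = 32

Answer: 32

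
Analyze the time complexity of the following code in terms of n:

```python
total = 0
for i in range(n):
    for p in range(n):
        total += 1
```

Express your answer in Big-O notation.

Each loop level contributes: n × n. Multiplying the contributions gives O(n^2).

Answer: O(n^2)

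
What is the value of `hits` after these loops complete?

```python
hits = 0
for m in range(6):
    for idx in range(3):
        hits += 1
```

6 * 3 = 18
`hits` takes the values: 0 → 1 → 2 → 3 → 4 → 5 → 6 → 7 → 8 → 9 → 10 → 11 → 12 → 13 → 14 → 15 → 16 → 17 → 18

Answer: 18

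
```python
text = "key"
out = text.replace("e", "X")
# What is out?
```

Trace:
`text = "key"` → text = 'key'
`out = text.replace("e", "X")` → out = 'kXy'
So out = 'kXy'

Answer: 'kXy'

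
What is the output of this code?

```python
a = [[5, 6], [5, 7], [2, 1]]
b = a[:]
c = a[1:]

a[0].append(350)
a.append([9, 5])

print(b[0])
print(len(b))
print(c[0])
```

Key concept: slice with nested mutation.
Step by step:
`a = [[5, 6], [5, 7], [2, 1]]` → a = [[5, 6], [5, 7], [2, 1]]
`b = a[:]` → b = [[5, 6], [5, 7], [2, 1]]
`c = a[1:]` → c = [[5, 7], [2, 1]]
`a[0].append(350)` → a = [[5, 6, 350], [5, 7], [2, 1]]; b = [[5, 6, 350], [5, 7], [2, 1]]
`a.append([9, 5])` → a = [[5, 6, 350], [5, 7], [2, 1], [9, 5]]
`print(b[0])` → prints [5, 6, 350]
`print(len(b))` → prints 3
`print(c[0])` → prints [5, 7]

Answer:
[5, 6, 350]
3
[5, 7]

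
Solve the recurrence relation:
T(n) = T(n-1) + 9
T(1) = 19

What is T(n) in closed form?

Unrolling: T(n) = T(1) + 9·(n-1) = 19 + 9(n-1) = 9n + 10.

Answer: T(n) = 9n + 10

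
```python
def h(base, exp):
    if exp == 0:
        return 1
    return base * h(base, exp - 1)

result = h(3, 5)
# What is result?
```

h(3, 5) = 3 * 3 * 3 * 3 * 3 = 243

Answer: 243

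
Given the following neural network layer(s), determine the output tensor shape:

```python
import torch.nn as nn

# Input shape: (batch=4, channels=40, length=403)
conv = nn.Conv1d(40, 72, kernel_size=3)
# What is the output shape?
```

Input: (4, 40, 403) -> Output: (4, 72, 401)

Answer: (4, 72, 401)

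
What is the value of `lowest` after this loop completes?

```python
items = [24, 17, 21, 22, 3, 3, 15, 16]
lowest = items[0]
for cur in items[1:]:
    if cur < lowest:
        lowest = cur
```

Minimum of [24, 17, 21, 22, 3, 3, 15, 16]
`lowest` takes the values: 24 → 17 → 3

Answer: 3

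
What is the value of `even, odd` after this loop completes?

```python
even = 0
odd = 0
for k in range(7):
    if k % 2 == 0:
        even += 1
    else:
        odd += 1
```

Count evens and odds in range(7)
`even, odd` takes the values: (0, 0) → (1, 0) → (1, 1) → (2, 1) → (2, 2) → (3, 2) → (3, 3) → (4, 3)

Answer: 4, 3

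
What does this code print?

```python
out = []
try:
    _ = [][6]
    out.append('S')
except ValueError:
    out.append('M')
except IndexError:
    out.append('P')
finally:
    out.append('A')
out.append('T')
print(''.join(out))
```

Execution trace: 'P' (except IndexError) → 'A' (finally) → 'T' (after the try/except). Output: PAT

Answer: PAT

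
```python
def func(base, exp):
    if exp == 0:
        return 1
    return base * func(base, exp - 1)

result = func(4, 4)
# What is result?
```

func(4, 4) = 4 * 4 * 4 * 4 = 256

Answer: 256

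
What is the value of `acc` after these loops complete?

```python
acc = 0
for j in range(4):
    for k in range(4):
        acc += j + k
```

Sum of all j+k for j,k in 4x4
`acc` takes the values: 0 → 1 → 3 → 6 → 7 → 9 → 12 → 16 → 18 → 21 → 25 → 30 → 33 → 37 → 42 → 48

Answer: 48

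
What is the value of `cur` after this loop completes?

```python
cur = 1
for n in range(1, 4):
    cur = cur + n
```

Start at 1, add 1 through 3
`cur` takes the values: 1 → 2 → 4 → 7

Answer: 7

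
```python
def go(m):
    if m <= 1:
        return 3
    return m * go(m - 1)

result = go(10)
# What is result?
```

go(10) = 10 * 9 * 8 * 7 * 6 * 5 * 4 * 3 * 2 * 3 = 10886400

Answer: 10886400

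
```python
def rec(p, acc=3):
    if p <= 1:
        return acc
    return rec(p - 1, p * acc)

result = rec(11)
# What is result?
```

Accumulator trace (n, acc): (11, 3) -> (10, 33) -> (9, 330) -> (8, 2970) -> (7, 23760) -> (6, 166320) -> (5, 997920) -> (4, 4989600) -> (3, 19958400) -> (2, 59875200) -> (1, 119750400) -> return 119750400

Answer: 119750400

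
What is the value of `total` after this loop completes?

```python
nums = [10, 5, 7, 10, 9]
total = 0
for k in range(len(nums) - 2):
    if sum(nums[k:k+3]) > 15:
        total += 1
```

Count windows with sum > 15
`total` takes the values: 0 → 1 → 2 → 3

Answer: 3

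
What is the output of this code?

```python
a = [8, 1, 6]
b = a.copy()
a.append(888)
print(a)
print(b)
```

Key concept: list.copy() creates independent copy.
Step by step:
`a = [8, 1, 6]` → a = [8, 1, 6]
`b = a.copy()` → b = [8, 1, 6]
`a.append(888)` → a = [8, 1, 6, 888]
`print(a)` → prints [8, 1, 6, 888]
`print(b)` → prints [8, 1, 6]

Answer:
[8, 1, 6, 888]
[8, 1, 6]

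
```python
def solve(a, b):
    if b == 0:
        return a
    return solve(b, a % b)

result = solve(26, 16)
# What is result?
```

solve(26, 16) -> solve(16, 10) -> solve(10, 6) -> solve(6, 4) -> solve(4, 2) -> solve(2, 0) -> 2

Answer: 2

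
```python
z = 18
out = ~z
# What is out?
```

Trace:
`z = 18` → z = 18
`out = ~z` → out = -19
So out = -19

Answer: -19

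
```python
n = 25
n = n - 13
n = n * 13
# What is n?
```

Trace:
`n = 25` → n = 25
`n = n - 13` → n = 12
`n = n * 13` → n = 156
So n = 156

Answer: 156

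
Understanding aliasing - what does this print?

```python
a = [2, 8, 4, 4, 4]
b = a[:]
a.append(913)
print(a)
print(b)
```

Key concept: slice [:] creates copy.
Step by step:
`a = [2, 8, 4, 4, 4]` → a = [2, 8, 4, 4, 4]
`b = a[:]` → b = [2, 8, 4, 4, 4]
`a.append(913)` → a = [2, 8, 4, 4, 4, 913]
`print(a)` → prints [2, 8, 4, 4, 4, 913]
`print(b)` → prints [2, 8, 4, 4, 4]

Answer:
[2, 8, 4, 4, 4, 913]
[2, 8, 4, 4, 4]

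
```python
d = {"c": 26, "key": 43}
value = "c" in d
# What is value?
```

Trace:
`d = {"c": 26, "key": 43}` → d = {'c': 26, 'key': 43}
`value = "c" in d` → value = True
So value = True

Answer: True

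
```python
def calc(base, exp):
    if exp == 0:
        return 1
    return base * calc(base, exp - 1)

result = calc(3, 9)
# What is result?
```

calc(3, 9) = 3 * 3 * 3 * 3 * 3 * 3 * 3 * 3 * 3 = 19683

Answer: 19683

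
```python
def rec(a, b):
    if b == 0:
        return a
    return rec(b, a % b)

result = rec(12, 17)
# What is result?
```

rec(12, 17) -> rec(17, 12) -> rec(12, 5) -> rec(5, 2) -> rec(2, 1) -> rec(1, 0) -> 1

Answer: 1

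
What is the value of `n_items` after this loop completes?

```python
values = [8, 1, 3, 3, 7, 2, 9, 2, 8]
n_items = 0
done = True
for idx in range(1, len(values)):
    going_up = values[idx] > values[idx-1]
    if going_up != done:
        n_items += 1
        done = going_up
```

Count direction changes in [8, 1, 3, 3, 7, 2, 9, 2, 8]
`n_items` takes the values: 0 → 1 → 2 → 3 → 4 → 5 → 6 → 7 → 8

Answer: 8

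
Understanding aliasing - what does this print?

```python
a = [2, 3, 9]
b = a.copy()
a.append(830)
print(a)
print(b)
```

Key concept: list.copy() creates independent copy.
Step by step:
`a = [2, 3, 9]` → a = [2, 3, 9]
`b = a.copy()` → b = [2, 3, 9]
`a.append(830)` → a = [2, 3, 9, 830]
`print(a)` → prints [2, 3, 9, 830]
`print(b)` → prints [2, 3, 9]

Answer:
[2, 3, 9, 830]
[2, 3, 9]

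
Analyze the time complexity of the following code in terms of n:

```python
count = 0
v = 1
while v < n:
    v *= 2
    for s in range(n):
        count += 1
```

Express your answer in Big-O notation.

Each loop level contributes: log n × n. Multiplying the contributions gives O(n log n).

Answer: O(n log n)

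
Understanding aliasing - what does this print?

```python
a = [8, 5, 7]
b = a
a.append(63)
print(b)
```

Key concept: basic list aliasing.
Step by step:
`a = [8, 5, 7]` → a = [8, 5, 7]
`b = a` → b = [8, 5, 7] (same object as a)
`a.append(63)` → a = [8, 5, 7, 63] (same object as b); b = [8, 5, 7, 63] (same object as a)
`print(b)` → prints [8, 5, 7, 63]

Answer: [8, 5, 7, 63]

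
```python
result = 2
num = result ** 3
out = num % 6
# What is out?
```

Trace:
`result = 2` → result = 2
`num = result ** 3` → num = 8
`out = num % 6` → out = 2
So out = 2

Answer: 2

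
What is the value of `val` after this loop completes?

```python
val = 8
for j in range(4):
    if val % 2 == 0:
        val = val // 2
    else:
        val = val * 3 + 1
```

Collatz-style transformation from 8
`val` takes the values: 8 → 4 → 2 → 1 → 4

Answer: 4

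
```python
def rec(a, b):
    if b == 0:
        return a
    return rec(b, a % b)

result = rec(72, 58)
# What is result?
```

rec(72, 58) -> rec(58, 14) -> rec(14, 2) -> rec(2, 0) -> 2

Answer: 2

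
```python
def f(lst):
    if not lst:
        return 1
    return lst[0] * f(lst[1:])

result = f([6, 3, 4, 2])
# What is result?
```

Product over [6, 3, 4, 2] = 6 * 3 * 4 * 2 = 144

Answer: 144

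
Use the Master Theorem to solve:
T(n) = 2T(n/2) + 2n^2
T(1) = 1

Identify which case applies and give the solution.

a=2, b=2, f(n)=2n^2. log_2(2) = 1. Since c=2 > 1 and the regularity condition holds (2(n/2)^2 = (2/2^2)n^2 with 2/2^2 < 1), Case 3 applies: T(n) = Θ(f(n)) = O(n^2).

Answer: O(n^2) - Case 3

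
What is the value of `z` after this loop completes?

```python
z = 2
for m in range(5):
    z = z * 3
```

Multiply by 3, 5 times: 2 * 3^5 = 486
`z` takes the values: 2 → 6 → 18 → 54 → 162 → 486

Answer: 486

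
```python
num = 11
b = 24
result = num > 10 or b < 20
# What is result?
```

Trace:
`num = 11` → num = 11
`b = 24` → b = 24
`result = num > 10 or b < 20` → result = True
So result = True

Answer: True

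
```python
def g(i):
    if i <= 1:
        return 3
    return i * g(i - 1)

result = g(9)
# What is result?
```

g(9) = 9 * 8 * 7 * 6 * 5 * 4 * 3 * 2 * 3 = 1088640

Answer: 1088640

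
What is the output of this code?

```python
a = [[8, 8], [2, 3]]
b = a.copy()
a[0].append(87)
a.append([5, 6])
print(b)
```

Key concept: shallow copy with nested lists.
Step by step:
`a = [[8, 8], [2, 3]]` → a = [[8, 8], [2, 3]]
`b = a.copy()` → b = [[8, 8], [2, 3]]
`a[0].append(87)` → a = [[8, 8, 87], [2, 3]]; b = [[8, 8, 87], [2, 3]]
`a.append([5, 6])` → a = [[8, 8, 87], [2, 3], [5, 6]]
`print(b)` → prints [[8, 8, 87], [2, 3]]

Answer: [[8, 8, 87], [2, 3]]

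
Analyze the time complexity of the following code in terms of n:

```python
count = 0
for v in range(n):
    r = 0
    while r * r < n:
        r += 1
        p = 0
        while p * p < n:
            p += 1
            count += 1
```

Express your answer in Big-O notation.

Each loop level contributes: n × √n × √n. Multiplying the contributions gives O(n^2).

Answer: O(n^2)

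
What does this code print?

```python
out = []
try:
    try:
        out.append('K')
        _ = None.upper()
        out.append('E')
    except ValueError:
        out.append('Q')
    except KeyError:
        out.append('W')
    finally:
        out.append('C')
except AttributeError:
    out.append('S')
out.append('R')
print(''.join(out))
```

Execution trace: 'K' (try body) → 'C' (finally) → 'S' (outer except AttributeError) → 'R' (after the try/except). Output: KCSR

Answer: KCSR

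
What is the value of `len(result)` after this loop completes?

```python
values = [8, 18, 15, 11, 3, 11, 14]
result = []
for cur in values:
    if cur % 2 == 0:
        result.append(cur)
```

Count even numbers in [8, 18, 15, 11, 3, 11, 14]
`result` takes the values: [] → [8] → [8, 18] → [8, 18, 14]
So `len(result)` = 3

Answer: 3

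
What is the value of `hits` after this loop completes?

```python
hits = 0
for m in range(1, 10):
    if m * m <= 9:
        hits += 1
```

Count numbers where m² ≤ 9
`hits` takes the values: 0 → 1 → 2 → 3

Answer: 3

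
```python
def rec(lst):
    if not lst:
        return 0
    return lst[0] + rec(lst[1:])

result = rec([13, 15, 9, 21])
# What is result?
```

13 + 15 + 9 + 21 + 0 = 58

Answer: 58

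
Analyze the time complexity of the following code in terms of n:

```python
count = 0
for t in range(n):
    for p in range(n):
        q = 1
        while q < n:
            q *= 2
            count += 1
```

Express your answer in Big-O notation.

Each loop level contributes: n × n × log n. Multiplying the contributions gives O(n^2 log n).

Answer: O(n^2 log n)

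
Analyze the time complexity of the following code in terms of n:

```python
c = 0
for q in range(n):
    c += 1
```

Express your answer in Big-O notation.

Each loop level contributes: n. Multiplying the contributions gives O(n).

Answer: O(n)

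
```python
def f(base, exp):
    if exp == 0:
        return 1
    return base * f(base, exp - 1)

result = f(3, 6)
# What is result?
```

f(3, 6) = 3 * 3 * 3 * 3 * 3 * 3 = 729

Answer: 729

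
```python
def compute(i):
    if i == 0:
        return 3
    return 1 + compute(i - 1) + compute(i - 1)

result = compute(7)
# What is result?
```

compute(i) = 1 + 2·compute(i-1), compute(0)=3. Closed form: (3+1)·2^7 - 1 = 511.

Answer: 511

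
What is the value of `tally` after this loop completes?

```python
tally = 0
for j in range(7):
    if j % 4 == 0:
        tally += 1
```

Count numbers divisible by 4 in range(7)
`tally` takes the values: 0 → 1 → 2

Answer: 2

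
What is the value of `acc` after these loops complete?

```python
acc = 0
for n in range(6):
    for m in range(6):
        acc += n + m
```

Sum of all n+m for n,m in 6x6
`acc` takes the values: 0 → 1 → 3 → 6 → 10 → 15 → 16 → 18 → 21 → 25 → 30 → 36 → 38 → 41 → 45 → 50 → 56 → 63 → 66 → 70 → 75 → 81 → 88 → 96 → 100 → 105 → 111 → 118 → 126 → 135 → 140 → 146 → 153 → 161 → 170 → 180

Answer: 180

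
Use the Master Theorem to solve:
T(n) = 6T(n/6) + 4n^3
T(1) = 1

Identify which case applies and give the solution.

a=6, b=6, f(n)=4n^3. log_6(6) = 1. Since c=3 > 1 and the regularity condition holds (6(n/6)^3 = (6/6^3)n^3 with 6/6^3 < 1), Case 3 applies: T(n) = Θ(f(n)) = O(n^3).

Answer: O(n^3) - Case 3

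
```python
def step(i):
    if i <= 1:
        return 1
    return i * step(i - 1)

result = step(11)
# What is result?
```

step(11) = 11 * 10 * 9 * 8 * 7 * 6 * 5 * 4 * 3 * 2 * 1 = 39916800

Answer: 39916800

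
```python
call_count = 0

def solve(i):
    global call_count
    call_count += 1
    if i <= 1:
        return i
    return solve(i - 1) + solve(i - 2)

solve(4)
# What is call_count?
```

Calls(i) = 1 + Calls(i-1) + Calls(i-2); Calls(0)=Calls(1)=1. For i=4 this gives 9.

Answer: 9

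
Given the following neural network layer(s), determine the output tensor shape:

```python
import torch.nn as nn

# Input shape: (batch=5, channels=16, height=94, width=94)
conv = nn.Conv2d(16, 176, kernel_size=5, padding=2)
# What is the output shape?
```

Input: (5, 16, 94, 94) -> Output: (5, 176, 94, 94)

Answer: (5, 176, 94, 94)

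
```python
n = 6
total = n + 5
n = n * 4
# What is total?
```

Trace:
`n = 6` → n = 6
`total = n + 5` → total = 11
`n = n * 4` → n = 24
So total = 11

Answer: 11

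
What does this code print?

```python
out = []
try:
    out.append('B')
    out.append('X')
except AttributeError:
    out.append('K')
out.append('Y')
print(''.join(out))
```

Execution trace: 'B' (try body) → 'X' (try body, no exception) → 'Y' (after the try/except). Output: BXY

Answer: BXY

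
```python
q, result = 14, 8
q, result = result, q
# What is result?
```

Trace:
`q, result = 14, 8` → q = 14; result = 8
`q, result = result, q` → q = 8; result = 14
So result = 14

Answer: 14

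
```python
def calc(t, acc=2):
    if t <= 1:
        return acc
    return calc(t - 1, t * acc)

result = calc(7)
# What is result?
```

Accumulator trace (n, acc): (7, 2) -> (6, 14) -> (5, 84) -> (4, 420) -> (3, 1680) -> (2, 5040) -> (1, 10080) -> return 10080

Answer: 10080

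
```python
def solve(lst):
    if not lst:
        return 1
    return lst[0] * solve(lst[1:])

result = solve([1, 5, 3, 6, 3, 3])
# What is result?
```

Product over [1, 5, 3, 6, 3, 3] = 1 * 5 * 3 * 6 * 3 * 3 = 810

Answer: 810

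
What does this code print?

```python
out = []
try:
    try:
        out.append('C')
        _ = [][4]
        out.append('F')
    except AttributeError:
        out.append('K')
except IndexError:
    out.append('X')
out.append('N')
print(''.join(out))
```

Execution trace: 'C' (try body) → 'X' (outer except IndexError) → 'N' (after the try/except). Output: CXN

Answer: CXN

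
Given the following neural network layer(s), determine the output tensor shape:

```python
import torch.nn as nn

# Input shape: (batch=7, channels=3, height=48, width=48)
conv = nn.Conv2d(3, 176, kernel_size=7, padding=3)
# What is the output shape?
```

Input: (7, 3, 48, 48) -> Output: (7, 176, 48, 48)

Answer: (7, 176, 48, 48)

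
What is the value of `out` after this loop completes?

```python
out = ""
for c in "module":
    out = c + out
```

Reverse 'module'
`out` takes the values: "" → "m" → "om" → "dom" → "udom" → "ludom" → "eludom"

Answer: "eludom"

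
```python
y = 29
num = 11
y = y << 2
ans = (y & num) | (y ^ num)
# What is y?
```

Trace:
`y = 29` → y = 29
`num = 11` → num = 11
`y = y << 2` → y = 116
`ans = (y & num) | (y ^ num)` → ans = 127
So y = 116

Answer: 116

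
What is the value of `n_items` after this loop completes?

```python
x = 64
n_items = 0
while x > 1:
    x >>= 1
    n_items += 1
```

Count right shifts until 1
`n_items` takes the values: 0 → 1 → 2 → 3 → 4 → 5 → 6

Answer: 6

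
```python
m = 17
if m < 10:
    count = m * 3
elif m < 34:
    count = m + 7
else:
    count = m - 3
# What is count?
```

Trace:
`m = 17` → m = 17
`if m < 10: ...` → m < 10 is False, m < 34 is True → count = 24
So count = 24

Answer: 24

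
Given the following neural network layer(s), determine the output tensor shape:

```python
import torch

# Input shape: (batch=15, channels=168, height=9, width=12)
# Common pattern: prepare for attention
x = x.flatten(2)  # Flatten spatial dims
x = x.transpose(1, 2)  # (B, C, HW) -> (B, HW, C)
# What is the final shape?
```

Input: (15, 168, 9, 12) -> after flatten(2): (15, 168, 108) -> Output: (15, 108, 168)

Answer: (15, 108, 168)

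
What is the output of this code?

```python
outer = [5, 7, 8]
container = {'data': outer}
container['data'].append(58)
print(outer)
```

Key concept: dict holds reference to list.
Step by step:
`outer = [5, 7, 8]` → outer = [5, 7, 8]
`container = {'data': outer}` → container = {'data': [5, 7, 8]}
`container['data'].append(58)` → outer = [5, 7, 8, 58]; container = {'data': [5, 7, 8, 58]}
`print(outer)` → prints [5, 7, 8, 58]

Answer: [5, 7, 8, 58]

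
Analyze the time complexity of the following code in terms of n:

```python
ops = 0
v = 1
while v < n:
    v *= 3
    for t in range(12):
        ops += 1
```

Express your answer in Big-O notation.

Each loop level contributes: log n × 1. Multiplying the contributions gives O(log n).

Answer: O(log n)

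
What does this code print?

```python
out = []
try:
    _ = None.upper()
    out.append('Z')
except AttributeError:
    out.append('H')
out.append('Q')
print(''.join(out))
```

Execution trace: 'H' (except AttributeError) → 'Q' (after the try/except). Output: HQ

Answer: HQ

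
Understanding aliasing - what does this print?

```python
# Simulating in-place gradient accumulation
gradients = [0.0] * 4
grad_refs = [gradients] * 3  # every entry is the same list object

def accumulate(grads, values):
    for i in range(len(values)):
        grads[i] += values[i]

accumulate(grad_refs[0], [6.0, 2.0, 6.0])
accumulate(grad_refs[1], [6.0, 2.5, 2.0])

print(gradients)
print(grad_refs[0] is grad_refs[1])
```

Key concept: gradient accumulation aliasing.
Step by step:
`gradients = [0.0] * 4` → gradients = [0.0, 0.0, 0.0, 0.0]
`grad_refs = [gradients] * 3` → grad_refs = [[0.0, 0.0, 0.0, 0.0], [0.0, 0.0, 0.0, 0.0], [0.0, 0.0, 0.0, 0.0]]
`accumulate(grad_refs[0], [6.0, 2.0, 6.0])` → gradients = [6.0, 2.0, 6.0, 0.0]; grad_refs = [[6.0, 2.0, 6.0, 0.0], [6.0, 2.0, 6.0, 0.0], [6.0, 2.0, 6.0, 0.0]]
`accumulate(grad_refs[1], [6.0, 2.5, 2.0])` → gradients = [12.0, 4.5, 8.0, 0.0]; grad_refs = [[12.0, 4.5, 8.0, 0.0], [12.0, 4.5, 8.0, 0.0], [12.0, 4.5, 8.0, 0.0]]
`print(gradients)` → prints [12.0, 4.5, 8.0, 0.0]
`print(grad_refs[0] is grad_refs[1])` → prints True

Answer:
[12.0, 4.5, 8.0, 0.0]
True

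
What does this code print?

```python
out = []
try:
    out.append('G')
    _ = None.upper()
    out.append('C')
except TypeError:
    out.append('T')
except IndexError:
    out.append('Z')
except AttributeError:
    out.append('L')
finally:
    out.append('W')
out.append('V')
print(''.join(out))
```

Execution trace: 'G' (try body) → 'L' (except AttributeError) → 'W' (finally) → 'V' (after the try/except). Output: GLWV

Answer: GLWV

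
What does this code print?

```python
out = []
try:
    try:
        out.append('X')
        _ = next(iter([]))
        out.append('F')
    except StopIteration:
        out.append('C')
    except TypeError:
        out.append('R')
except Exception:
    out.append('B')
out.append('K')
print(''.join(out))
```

Execution trace: 'X' (inner try body) → 'C' (inner except StopIteration) → 'K' (after the try/except). Output: XCK

Answer: XCK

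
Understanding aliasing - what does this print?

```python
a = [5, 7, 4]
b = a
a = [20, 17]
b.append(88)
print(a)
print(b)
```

Key concept: rebinding vs mutation: a is rebound to a new list, b still points at the original.
Step by step:
`a = [5, 7, 4]` → a = [5, 7, 4]
`b = a` → b = [5, 7, 4] (same object as a)
`a = [20, 17]` → a = [20, 17]
`b.append(88)` → b = [5, 7, 4, 88]
`print(a)` → prints [20, 17]
`print(b)` → prints [5, 7, 4, 88]

Answer:
[20, 17]
[5, 7, 4, 88]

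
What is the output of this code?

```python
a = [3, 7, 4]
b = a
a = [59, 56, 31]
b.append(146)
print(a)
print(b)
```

Key concept: rebinding vs mutation: a is rebound to a new list, b still points at the original.
Step by step:
`a = [3, 7, 4]` → a = [3, 7, 4]
`b = a` → b = [3, 7, 4] (same object as a)
`a = [59, 56, 31]` → a = [59, 56, 31]
`b.append(146)` → b = [3, 7, 4, 146]
`print(a)` → prints [59, 56, 31]
`print(b)` → prints [3, 7, 4, 146]

Answer:
[59, 56, 31]
[3, 7, 4, 146]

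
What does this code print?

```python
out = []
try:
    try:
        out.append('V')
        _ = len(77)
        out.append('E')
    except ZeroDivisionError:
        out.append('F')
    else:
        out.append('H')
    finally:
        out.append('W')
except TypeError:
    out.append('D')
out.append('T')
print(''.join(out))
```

Execution trace: 'V' (inner try body) → 'W' (inner finally) → 'D' (outer except TypeError) → 'T' (after the try/except). Output: VWDT

Answer: VWDT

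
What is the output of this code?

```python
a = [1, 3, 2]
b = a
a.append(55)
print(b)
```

Key concept: basic list aliasing.
Step by step:
`a = [1, 3, 2]` → a = [1, 3, 2]
`b = a` → b = [1, 3, 2] (same object as a)
`a.append(55)` → a = [1, 3, 2, 55] (same object as b); b = [1, 3, 2, 55] (same object as a)
`print(b)` → prints [1, 3, 2, 55]

Answer: [1, 3, 2, 55]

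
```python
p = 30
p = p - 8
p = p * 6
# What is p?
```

Trace:
`p = 30` → p = 30
`p = p - 8` → p = 22
`p = p * 6` → p = 132
So p = 132

Answer: 132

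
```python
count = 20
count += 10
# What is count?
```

Trace:
`count = 20` → count = 20
`count += 10` → count = 30
So count = 30

Answer: 30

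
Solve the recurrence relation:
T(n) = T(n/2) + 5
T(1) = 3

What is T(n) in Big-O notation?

Each step divides n by 2 and adds 5. After log_2(n) steps we reach T(1)=3. So T(n) = 5·log_2(n) + 3 = O(log n).

Answer: O(log n)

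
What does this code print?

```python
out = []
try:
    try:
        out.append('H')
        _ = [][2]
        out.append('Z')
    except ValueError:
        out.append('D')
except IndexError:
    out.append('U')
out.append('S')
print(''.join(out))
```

Execution trace: 'H' (try body) → 'U' (outer except IndexError) → 'S' (after the try/except). Output: HUS

Answer: HUS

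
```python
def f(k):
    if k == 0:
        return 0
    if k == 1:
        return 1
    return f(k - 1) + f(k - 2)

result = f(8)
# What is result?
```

Build up from base cases: f(0)=0, f(1)=1, f(2)=1, f(3)=2, f(4)=3, f(5)=5, f(6)=8, ..., f(8)=21

Answer: 21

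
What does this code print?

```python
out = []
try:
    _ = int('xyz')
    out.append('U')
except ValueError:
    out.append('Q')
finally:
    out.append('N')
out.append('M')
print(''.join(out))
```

Execution trace: 'Q' (except ValueError) → 'N' (finally) → 'M' (after the try/except). Output: QNM

Answer: QNM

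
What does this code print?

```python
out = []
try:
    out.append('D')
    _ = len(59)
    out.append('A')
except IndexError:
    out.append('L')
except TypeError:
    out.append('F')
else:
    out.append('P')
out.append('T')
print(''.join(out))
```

Execution trace: 'D' (try body) → 'F' (except TypeError) → 'T' (after the try/except). Output: DFT

Answer: DFT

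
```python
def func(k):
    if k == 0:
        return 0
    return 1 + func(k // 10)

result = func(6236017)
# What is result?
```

Count of digits of 6236017: 7

Answer: 7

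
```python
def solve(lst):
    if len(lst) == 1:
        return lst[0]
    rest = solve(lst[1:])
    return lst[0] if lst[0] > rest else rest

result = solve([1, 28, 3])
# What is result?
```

Recursive max over [1, 28, 3] = 28

Answer: 28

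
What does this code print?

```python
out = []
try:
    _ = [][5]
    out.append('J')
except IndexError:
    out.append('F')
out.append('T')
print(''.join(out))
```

Execution trace: 'F' (except IndexError) → 'T' (after the try/except). Output: FT

Answer: FT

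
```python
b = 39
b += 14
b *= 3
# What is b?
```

Trace:
`b = 39` → b = 39
`b += 14` → b = 53
`b *= 3` → b = 159
So b = 159

Answer: 159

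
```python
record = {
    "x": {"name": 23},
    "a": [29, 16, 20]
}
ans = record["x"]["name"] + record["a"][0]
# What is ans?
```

Trace:
`record = { ...` → record = {'x': {'name': 23}, 'a': [29, 16, 20]}
`ans = record["x"]["name"] + record["a"][0]` → ans = 52
So ans = 52

Answer: 52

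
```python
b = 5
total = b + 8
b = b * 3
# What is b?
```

Trace:
`b = 5` → b = 5
`total = b + 8` → total = 13
`b = b * 3` → b = 15
So b = 15

Answer: 15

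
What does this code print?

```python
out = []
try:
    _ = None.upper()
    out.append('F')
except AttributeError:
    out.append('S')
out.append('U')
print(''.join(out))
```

Execution trace: 'S' (except AttributeError) → 'U' (after the try/except). Output: SU

Answer: SU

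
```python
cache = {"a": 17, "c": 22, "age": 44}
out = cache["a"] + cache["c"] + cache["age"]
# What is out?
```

Trace:
`cache = {"a": 17, "c": 22, "age": 44}` → cache = {'a': 17, 'c': 22, 'age': 44}
`out = cache["a"] + cache["c"] + cache["age"]` → out = 83
So out = 83

Answer: 83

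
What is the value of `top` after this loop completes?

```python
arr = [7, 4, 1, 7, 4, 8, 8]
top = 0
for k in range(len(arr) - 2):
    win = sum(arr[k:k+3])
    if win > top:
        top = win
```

Max sum of 3-element window in [7, 4, 1, 7, 4, 8, 8]
`top` takes the values: 0 → 12 → 19 → 20

Answer: 20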